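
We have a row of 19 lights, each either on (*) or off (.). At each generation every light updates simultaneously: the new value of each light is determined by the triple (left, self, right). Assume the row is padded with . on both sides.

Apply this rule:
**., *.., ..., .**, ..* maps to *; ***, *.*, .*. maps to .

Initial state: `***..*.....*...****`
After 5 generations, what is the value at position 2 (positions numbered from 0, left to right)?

generation 1: *.***.*****.****..*
generation 2: ..*.*.*...*.*..***.
generation 3: **.....***...***.**
generation 4: ********.*****.*.**
generation 5: *......*.*...*...**
position 2 holds .

.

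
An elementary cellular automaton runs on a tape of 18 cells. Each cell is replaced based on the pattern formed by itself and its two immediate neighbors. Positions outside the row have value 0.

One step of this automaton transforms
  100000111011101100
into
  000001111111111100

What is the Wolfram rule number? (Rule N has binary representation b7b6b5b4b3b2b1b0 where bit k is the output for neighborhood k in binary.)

position 7: 111 → 1  (bit 7 = 1)
position 8: 110 → 1  (bit 6 = 1)
position 9: 101 → 1  (bit 5 = 1)
position 1: 100 → 0  (bit 4 = 0)
position 6: 011 → 1  (bit 3 = 1)
position 0: 010 → 0  (bit 2 = 0)
position 5: 001 → 1  (bit 1 = 1)
position 2: 000 → 0  (bit 0 = 0)
bits b7..b0 = 11101010 = 234

234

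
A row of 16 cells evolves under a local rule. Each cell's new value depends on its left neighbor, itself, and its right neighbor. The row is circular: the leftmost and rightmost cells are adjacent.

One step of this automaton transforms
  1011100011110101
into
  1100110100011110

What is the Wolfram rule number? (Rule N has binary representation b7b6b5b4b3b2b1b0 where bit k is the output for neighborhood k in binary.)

position 3: 111 → 0  (bit 7 = 0)
position 0: 110 → 1  (bit 6 = 1)
position 1: 101 → 1  (bit 5 = 1)
position 5: 100 → 1  (bit 4 = 1)
position 2: 011 → 0  (bit 3 = 0)
position 13: 010 → 1  (bit 2 = 1)
position 7: 001 → 1  (bit 1 = 1)
position 6: 000 → 0  (bit 0 = 0)
bits b7..b0 = 01110110 = 118

118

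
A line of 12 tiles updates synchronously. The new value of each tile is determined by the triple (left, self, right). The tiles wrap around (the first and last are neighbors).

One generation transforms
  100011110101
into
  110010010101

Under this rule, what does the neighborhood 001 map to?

At position 3 the neighborhood is 001; the next row has 0 there.

0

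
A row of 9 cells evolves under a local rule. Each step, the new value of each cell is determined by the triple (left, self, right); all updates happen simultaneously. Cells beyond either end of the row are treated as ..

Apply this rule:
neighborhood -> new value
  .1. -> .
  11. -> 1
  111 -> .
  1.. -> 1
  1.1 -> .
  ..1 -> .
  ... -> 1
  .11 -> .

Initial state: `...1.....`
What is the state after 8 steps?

..111...1

11..11111
.11.....1
..11111..
1.....111
.1111...1
....111..
111...111
..111...1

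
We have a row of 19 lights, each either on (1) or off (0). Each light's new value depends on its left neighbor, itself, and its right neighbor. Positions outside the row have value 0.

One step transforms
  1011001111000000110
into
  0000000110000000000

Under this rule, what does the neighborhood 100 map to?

0

At position 4 the neighborhood is 100; the next row has 0 there.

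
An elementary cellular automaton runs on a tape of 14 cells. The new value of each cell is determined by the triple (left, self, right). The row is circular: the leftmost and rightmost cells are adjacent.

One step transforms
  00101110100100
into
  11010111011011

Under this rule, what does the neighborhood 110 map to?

At position 6 the neighborhood is 110; the next row has 1 there.

1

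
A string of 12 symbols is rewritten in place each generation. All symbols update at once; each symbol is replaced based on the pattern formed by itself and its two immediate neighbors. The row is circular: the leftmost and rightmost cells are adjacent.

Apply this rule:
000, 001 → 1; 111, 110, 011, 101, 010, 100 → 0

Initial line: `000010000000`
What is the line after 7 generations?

111111100111

111100111111
000001000000
111110011111
000000100000
111111001111
000000010000
111111100111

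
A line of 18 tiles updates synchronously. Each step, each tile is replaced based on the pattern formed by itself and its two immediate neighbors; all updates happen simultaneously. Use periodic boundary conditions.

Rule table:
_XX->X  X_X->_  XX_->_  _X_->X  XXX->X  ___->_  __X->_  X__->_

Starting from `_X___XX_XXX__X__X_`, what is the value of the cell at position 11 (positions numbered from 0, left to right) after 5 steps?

step 1: _X___X__XX___X__X_
step 2: _X___X__X____X__X_
step 3: _X___X__X____X__X_  (fixed point — unchanged through step 5)
position 11 holds _

_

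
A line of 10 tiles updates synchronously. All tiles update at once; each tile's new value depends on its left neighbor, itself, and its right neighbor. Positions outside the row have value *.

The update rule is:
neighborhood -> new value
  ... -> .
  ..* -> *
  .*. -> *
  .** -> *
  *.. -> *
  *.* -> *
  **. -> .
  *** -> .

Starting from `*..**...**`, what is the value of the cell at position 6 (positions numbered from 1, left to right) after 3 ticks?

.

.***.*.**.
**..****.*
..***...**
position 6 holds .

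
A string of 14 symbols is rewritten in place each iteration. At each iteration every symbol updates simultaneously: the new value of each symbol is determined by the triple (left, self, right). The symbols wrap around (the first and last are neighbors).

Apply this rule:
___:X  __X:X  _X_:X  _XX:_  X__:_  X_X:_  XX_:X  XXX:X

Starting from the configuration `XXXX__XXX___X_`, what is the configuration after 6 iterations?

_XXX_X_XX_XXX_
X_XX_X__X__XX_
X__X_X_XX_X_X_
X_XX_X__X_X_X_
X__X_X_XX_X_X_  (repeats iteration 3; period 2)
iteration 6: X_XX_X__X_X_X_

X_XX_X__X_X_X_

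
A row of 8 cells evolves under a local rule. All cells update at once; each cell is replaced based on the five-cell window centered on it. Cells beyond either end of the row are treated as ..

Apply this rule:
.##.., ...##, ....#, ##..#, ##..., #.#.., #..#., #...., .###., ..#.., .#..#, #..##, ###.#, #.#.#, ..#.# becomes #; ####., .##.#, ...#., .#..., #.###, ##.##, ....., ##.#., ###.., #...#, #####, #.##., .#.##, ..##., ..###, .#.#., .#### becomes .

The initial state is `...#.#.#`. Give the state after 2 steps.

.#.#.#.#
.#.#.#.#

.#.#.#.#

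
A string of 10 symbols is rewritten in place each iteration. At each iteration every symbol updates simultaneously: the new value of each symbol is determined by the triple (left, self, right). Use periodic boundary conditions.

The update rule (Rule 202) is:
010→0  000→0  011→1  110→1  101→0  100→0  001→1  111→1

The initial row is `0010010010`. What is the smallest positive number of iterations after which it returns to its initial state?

0100100100
1001001000
0010010001
0100100010
1001000100
0010001001
0100010010
1000100100
0001001001
0010010010

10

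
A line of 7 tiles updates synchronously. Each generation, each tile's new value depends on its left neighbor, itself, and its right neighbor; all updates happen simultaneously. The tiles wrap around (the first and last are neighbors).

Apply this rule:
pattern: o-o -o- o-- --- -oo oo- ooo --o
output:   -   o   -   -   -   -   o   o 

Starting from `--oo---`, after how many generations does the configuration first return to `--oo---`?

14

-o-----
oo-----
------o
-----oo
----o--
---oo--
--o----
-oo----
o------
o-----o
-----o-
----oo-
---o---
--oo---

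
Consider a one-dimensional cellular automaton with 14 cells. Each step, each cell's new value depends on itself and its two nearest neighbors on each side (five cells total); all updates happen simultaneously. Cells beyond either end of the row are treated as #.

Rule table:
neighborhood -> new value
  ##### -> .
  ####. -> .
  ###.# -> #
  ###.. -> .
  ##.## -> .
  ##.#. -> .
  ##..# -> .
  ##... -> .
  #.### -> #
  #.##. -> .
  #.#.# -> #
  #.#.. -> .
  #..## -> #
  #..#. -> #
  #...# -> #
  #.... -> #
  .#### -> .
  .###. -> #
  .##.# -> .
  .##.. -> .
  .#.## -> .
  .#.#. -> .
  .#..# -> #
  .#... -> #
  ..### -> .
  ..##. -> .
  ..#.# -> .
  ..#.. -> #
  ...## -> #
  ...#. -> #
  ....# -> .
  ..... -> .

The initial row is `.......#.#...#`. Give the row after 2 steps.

.#....#...###.
..##.#####.##.

..##.#####.##.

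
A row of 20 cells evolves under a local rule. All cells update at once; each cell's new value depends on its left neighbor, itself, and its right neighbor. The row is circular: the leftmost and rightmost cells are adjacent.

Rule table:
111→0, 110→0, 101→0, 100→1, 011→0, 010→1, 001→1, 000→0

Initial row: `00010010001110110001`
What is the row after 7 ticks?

01001000100000000100

tick 1: 10111111010000001011
tick 2: 00000000011000011000
tick 3: 00000000100100100100
tick 4: 00000001111111111110
tick 5: 00000010000000000001
tick 6: 10000111000000000011
tick 7: 01001000100000000100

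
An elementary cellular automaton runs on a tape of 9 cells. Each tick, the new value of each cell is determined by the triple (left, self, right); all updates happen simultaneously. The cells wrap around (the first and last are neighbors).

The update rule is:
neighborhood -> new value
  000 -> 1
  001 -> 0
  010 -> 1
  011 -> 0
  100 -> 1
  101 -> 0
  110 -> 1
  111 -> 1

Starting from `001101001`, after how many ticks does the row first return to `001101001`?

18

100101101
110100100
010110110
010010011
011011001
001001101
101100101
100110100
110010110
011010010
001011011
101001001
101101100
100100110
110110010
010011010
011001011
001101001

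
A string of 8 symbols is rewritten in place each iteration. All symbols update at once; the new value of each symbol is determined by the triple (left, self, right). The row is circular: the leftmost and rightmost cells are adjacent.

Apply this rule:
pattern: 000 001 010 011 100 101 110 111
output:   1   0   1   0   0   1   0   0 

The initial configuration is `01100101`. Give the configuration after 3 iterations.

10000111

10000111
00110000
10000111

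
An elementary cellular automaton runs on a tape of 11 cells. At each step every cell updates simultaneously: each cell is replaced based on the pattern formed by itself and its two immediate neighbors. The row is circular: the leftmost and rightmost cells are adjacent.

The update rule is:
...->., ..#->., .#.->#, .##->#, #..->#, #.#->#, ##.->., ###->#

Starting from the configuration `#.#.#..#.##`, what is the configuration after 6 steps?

#.####.####

.#####.####
#####.####.
####.####.#
###.####.##
##.####.###
#.####.####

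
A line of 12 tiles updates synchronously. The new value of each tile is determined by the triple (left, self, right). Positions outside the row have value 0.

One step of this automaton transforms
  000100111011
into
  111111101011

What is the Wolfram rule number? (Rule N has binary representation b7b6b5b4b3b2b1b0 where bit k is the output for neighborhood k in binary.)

95

position 7: 111 → 0  (bit 7 = 0)
position 8: 110 → 1  (bit 6 = 1)
position 9: 101 → 0  (bit 5 = 0)
position 4: 100 → 1  (bit 4 = 1)
position 6: 011 → 1  (bit 3 = 1)
position 3: 010 → 1  (bit 2 = 1)
position 2: 001 → 1  (bit 1 = 1)
position 0: 000 → 1  (bit 0 = 1)
bits b7..b0 = 01011111 = 95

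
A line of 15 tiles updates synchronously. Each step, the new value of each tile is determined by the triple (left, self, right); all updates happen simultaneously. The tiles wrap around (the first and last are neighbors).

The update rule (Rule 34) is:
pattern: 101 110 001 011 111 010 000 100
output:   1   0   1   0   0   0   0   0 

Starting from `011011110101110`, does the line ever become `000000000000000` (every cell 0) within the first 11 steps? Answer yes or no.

100100001010000
001000010100001
010000101000010
100001010000100
000010100001001
000101000010010
001010000100100
010100001001000
101000010010000
010000100100001
100001001000010
step 11 is 100001001000010, still not uniform 0

no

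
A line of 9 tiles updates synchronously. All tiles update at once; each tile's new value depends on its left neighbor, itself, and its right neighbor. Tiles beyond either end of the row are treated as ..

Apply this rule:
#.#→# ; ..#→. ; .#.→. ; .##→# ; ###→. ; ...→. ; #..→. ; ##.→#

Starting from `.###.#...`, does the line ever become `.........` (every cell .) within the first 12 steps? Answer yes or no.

.#.##....
..###....
..#.#....
...#.....
.........
all cells are . at step 5

yes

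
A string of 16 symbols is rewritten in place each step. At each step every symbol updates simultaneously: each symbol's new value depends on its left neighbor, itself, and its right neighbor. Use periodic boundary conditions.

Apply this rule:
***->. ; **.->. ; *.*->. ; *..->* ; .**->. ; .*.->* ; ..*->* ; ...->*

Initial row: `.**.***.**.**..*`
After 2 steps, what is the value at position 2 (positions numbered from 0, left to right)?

*

.............***
*************...
position 2 holds *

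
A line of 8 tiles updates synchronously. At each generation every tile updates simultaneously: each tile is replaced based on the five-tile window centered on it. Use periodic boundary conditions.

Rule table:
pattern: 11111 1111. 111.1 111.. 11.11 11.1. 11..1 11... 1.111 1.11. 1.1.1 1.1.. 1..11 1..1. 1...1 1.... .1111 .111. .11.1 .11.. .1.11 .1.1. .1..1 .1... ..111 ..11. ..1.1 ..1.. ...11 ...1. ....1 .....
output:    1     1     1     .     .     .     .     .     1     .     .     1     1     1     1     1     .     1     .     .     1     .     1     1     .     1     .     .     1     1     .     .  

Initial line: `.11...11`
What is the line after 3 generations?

generation 1: ....111.
generation 2: 1..1.1..
generation 3: .11..111

.11..111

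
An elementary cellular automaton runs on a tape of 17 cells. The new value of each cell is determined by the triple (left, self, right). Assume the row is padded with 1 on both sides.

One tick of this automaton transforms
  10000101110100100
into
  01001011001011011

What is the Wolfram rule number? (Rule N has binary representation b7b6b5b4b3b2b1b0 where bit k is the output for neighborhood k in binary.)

58

position 8: 111 → 0  (bit 7 = 0)
position 0: 110 → 0  (bit 6 = 0)
position 6: 101 → 1  (bit 5 = 1)
position 1: 100 → 1  (bit 4 = 1)
position 7: 011 → 1  (bit 3 = 1)
position 5: 010 → 0  (bit 2 = 0)
position 4: 001 → 1  (bit 1 = 1)
position 2: 000 → 0  (bit 0 = 0)
bits b7..b0 = 00111010 = 58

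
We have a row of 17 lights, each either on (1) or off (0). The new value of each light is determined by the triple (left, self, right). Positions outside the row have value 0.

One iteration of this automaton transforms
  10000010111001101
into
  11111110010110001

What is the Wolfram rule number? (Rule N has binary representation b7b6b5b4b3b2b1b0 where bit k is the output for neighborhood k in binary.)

position 9: 111 → 1  (bit 7 = 1)
position 10: 110 → 0  (bit 6 = 0)
position 7: 101 → 0  (bit 5 = 0)
position 1: 100 → 1  (bit 4 = 1)
position 8: 011 → 0  (bit 3 = 0)
position 0: 010 → 1  (bit 2 = 1)
position 5: 001 → 1  (bit 1 = 1)
position 2: 000 → 1  (bit 0 = 1)
bits b7..b0 = 10010111 = 151

151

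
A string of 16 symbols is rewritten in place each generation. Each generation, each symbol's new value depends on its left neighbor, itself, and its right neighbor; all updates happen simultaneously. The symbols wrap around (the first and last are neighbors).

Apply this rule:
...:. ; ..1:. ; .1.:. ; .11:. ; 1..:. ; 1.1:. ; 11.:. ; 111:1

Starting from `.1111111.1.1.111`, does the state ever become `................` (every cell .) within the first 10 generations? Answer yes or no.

..11111.......1.
...111..........
....1...........
................
all cells are . at generation 4

yes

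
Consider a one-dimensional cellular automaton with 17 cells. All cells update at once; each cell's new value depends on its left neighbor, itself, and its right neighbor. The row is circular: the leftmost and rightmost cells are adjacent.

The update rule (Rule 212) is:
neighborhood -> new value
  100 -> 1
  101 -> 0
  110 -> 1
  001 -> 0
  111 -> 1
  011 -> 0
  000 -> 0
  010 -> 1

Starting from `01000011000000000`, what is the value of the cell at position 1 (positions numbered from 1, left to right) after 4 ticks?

01100001100000000
00110000110000000
00011000011000000
00001100001100000
position 1 holds 0

0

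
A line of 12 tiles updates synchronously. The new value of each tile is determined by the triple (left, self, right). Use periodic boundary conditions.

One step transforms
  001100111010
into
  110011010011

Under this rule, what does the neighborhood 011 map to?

0

At position 2 the neighborhood is 011; the next row has 0 there.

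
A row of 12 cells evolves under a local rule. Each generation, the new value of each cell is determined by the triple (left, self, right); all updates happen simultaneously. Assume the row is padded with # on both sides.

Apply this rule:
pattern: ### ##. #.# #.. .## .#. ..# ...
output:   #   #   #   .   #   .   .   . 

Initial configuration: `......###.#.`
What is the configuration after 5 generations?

......######

......####.#
......######
......######  (fixed point — unchanged through generation 5)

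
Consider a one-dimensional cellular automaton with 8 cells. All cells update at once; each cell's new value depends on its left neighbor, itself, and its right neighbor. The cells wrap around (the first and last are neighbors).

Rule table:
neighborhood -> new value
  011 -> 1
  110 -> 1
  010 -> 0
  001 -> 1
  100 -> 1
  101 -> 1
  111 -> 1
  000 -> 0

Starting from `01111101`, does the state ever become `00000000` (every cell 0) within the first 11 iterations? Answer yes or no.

no

iteration 1: 11111110
iteration 2: 11111111
iteration 3: 11111111  (fixed point — unchanged through iteration 11)
iteration 11 is 11111111, still not uniform 0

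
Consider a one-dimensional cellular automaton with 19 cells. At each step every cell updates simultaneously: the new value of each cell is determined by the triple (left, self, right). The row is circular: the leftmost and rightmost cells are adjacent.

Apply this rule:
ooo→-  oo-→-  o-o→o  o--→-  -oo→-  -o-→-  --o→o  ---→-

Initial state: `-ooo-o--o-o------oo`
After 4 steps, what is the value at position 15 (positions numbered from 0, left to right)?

o---o--o-o------o--
---o--o-o------o--o
--o--o-o------o--o-
-o--o-o------o--o--
position 15 holds -

-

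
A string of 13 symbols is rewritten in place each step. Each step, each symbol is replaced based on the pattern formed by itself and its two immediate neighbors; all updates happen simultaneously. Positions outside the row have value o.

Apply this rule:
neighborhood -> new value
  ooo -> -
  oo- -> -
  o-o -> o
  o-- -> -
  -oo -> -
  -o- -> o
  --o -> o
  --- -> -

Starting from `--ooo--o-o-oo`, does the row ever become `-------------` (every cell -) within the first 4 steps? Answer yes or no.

step 1: -o----ooooo--
step 2: oo---o------o
step 3: ----oo-----o-
step 4: ---o------ooo
step 4 is ---o------ooo, still not uniform -

no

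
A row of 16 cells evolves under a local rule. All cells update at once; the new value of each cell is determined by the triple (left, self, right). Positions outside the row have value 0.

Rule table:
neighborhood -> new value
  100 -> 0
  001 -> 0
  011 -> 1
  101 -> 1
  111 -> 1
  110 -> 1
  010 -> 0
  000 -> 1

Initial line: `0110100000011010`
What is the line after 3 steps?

0111001111111110

step 1: 0111001111011100
step 2: 0111001111111101
step 3: 0111001111111110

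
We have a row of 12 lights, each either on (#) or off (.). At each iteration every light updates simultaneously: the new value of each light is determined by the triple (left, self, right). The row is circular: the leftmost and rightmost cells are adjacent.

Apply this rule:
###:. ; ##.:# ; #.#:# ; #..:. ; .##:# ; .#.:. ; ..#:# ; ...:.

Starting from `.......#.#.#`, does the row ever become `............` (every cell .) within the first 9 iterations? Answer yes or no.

no

......#.#.#.
.....#.#.#..
....#.#.#...
...#.#.#....
..#.#.#.....
.#.#.#......
#.#.#.......
.#.#.......#
#.#.......#.
iteration 9 is #.#.......#., still not uniform .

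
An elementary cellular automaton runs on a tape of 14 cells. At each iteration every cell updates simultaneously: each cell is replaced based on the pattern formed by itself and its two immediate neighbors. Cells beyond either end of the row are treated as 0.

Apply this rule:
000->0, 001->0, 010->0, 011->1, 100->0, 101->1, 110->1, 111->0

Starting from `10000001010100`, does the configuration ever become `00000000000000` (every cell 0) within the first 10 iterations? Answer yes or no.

yes

00000000101000
00000000010000
00000000000000
all cells are 0 at iteration 3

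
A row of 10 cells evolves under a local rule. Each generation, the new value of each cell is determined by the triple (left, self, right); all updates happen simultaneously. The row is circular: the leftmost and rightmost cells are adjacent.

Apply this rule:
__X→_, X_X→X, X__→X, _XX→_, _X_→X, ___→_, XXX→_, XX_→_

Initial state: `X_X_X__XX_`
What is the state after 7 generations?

XXXXXX___X
______X___
______XX__
________X_
________XX
X_________
XX________

XX________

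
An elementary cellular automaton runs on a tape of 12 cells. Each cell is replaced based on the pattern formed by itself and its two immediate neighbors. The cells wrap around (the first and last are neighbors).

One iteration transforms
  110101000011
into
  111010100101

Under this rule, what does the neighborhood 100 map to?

1

At position 6 the neighborhood is 100; the next row has 1 there.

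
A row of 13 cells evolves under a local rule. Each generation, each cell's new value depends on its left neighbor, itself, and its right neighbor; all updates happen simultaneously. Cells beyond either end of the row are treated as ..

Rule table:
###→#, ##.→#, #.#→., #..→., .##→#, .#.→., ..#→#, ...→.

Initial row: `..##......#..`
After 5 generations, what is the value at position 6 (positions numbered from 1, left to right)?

#

.###.....#...
####....#....
####...#.....
####..#......
####.#.......
position 6 holds #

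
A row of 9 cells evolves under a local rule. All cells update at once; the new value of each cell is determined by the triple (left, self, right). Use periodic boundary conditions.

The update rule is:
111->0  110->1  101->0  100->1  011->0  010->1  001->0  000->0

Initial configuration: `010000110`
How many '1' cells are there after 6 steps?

step 1: 011000011
step 2: 001100001
step 3: 100110001
step 4: 110011000
step 5: 011001100
step 6: 001100110
count of 1: 4

4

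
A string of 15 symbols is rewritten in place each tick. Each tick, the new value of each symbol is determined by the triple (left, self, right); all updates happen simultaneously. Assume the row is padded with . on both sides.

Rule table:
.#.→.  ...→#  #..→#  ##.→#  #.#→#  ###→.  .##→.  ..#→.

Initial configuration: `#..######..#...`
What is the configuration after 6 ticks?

###..##...###..

.#......##..###
..#####..##...#
#.....##..###..
.####..##...###
....##..###...#
###..##...###..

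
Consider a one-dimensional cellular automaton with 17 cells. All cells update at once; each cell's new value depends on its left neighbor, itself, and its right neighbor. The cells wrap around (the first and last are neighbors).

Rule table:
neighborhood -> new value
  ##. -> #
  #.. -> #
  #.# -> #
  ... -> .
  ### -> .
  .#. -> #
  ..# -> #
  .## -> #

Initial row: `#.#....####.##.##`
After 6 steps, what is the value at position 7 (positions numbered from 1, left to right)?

####..##..######.
#..########....##
####......##..##.
#..##....########
######..##.......
#....######.....#
position 7 holds #

#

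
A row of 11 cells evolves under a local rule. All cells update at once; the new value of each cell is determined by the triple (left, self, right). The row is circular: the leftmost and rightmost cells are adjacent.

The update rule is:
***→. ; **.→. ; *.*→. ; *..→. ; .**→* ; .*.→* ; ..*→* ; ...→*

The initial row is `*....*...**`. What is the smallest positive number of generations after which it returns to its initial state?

generation 1: ..****.***.
generation 2: ***....*...
generation 3: *...****.**
generation 4: ..***....*.
generation 5: ***...****.
generation 6: *...***....
generation 7: *.***...***
generation 8: ..*...***..
generation 9: ***.***...*
generation 10: ....*...***
generation 11: .****.***..
generation 12: **....*...*
generation 13: ...****.***
generation 14: .***....*..
generation 15: **...****.*
generation 16: ...***....*
generation 17: .***...****
generation 18: .*...***...
generation 19: **.***...**
generation 20: ...*...***.
generation 21: ****.***...
generation 22: *....*...**

22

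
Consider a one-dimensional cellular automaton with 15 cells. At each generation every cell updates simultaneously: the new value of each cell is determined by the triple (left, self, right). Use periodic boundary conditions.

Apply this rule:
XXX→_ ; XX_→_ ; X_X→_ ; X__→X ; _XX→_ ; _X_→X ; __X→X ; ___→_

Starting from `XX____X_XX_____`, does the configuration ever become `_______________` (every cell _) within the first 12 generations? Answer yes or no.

yes

generation 1: __X__XX___X___X
generation 2: XXXXX__X_XXX_XX
generation 3: _____XXX_______
generation 4: ____X___X______
generation 5: ___XXX_XXX_____
generation 6: __X_______X____
generation 7: _XXX_____XXX___
generation 8: X___X___X___X__
generation 9: XX_XXX_XXX_XXXX
generation 10: _______________
all cells are _ at generation 10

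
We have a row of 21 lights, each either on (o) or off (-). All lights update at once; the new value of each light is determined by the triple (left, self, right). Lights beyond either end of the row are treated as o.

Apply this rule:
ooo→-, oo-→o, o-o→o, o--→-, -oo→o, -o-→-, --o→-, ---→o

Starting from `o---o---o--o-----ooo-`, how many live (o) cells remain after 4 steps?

8

o-o---o------ooo-o-oo
oo--o---oooo-o-oo-oo-
-o----o-o--oo-ooooooo
o--oo--o---oooo------
count of o: 8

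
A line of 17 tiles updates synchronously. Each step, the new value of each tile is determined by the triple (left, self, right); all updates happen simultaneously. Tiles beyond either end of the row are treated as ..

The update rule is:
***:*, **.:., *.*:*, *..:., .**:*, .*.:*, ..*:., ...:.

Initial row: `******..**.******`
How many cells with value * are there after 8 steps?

*****...*.******.
****....*******..
***.....******...
**......*****....
*.......****.....
*.......***......
*.......**.......
*.......*........
count of *: 2

2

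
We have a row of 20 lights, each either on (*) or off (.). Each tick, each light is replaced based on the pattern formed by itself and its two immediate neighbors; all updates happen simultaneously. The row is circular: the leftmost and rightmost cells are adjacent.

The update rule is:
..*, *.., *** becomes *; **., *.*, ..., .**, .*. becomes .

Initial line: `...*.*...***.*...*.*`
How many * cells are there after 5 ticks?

tick 1: *.*...*.*.*...*.*...
tick 2: ...*.*.....*.*...*.*
tick 3: *.*...*...*...*.*...
tick 4: ...*.*.*.*.*.*...*.*
tick 5: *.*...........*.*...
count of *: 4

4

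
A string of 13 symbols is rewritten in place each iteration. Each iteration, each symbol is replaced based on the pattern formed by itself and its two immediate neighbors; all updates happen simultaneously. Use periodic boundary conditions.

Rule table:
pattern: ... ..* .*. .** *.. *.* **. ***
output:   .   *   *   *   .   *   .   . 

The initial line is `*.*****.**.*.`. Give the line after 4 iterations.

....**.**....

***....**.***
......**.**..
.....**.**...
....**.**....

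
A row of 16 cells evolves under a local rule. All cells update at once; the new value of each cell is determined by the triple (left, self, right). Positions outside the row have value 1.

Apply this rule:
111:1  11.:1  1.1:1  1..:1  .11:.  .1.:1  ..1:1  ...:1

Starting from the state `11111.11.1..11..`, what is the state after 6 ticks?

111111.11111.111
1111111.11111.11
11111111.11111.1
111111111.11111.
1111111111.11111
11111111111.1111

11111111111.1111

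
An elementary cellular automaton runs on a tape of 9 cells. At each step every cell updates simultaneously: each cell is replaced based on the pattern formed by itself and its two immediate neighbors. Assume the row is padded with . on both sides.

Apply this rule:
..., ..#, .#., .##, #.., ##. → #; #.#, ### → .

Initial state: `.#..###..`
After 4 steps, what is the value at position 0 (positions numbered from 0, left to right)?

#

#####.###
#...#.#.#
#####.#.#
#...#.#.#
position 0 holds #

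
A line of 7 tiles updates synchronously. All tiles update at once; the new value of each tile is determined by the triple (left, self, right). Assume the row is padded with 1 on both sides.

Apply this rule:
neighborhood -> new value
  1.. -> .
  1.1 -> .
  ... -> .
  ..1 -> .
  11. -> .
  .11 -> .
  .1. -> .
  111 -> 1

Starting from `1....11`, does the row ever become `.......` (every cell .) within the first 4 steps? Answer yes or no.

......1
.......
all cells are . at step 2

yes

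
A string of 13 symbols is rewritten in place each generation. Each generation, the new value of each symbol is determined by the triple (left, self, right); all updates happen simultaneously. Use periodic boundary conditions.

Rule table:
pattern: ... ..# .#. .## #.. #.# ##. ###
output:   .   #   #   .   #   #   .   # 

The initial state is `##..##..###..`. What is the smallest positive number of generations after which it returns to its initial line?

generation 1: ..##..##.#.##
generation 2: ##..##..###..

2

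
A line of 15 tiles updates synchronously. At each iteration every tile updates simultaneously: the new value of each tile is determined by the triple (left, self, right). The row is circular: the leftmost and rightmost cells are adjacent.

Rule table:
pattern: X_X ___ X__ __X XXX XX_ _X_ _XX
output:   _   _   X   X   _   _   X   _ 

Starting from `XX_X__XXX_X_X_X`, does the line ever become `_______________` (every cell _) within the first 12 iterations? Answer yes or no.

___XXX____X_X__
__X___X__XX_XX_
_XXX_XXXX_____X
_________X___XX
X_______XXX_X__
XX_____X____XXX
__X___XXX__X___
_XXX_X___XXXX__
X____XX_X____X_
XX__X___XX__XX_
__XXXX_X__XX___
_X_____XXX__X__
iteration 12 is _X_____XXX__X__, still not uniform _

no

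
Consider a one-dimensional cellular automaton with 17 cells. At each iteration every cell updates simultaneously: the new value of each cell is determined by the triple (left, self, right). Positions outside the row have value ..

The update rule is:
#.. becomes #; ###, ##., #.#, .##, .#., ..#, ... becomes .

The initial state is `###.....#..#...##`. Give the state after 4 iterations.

......#.....#..#.

...#.....#..#....
....#.....#..#...
.....#.....#..#..
......#.....#..#.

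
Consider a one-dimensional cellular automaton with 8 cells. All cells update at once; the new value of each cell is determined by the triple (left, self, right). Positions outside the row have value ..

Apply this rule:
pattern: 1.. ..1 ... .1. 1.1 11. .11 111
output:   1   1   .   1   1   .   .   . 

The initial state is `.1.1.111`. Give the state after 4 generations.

11111...
.....1..
....111.
...1...1

...1...1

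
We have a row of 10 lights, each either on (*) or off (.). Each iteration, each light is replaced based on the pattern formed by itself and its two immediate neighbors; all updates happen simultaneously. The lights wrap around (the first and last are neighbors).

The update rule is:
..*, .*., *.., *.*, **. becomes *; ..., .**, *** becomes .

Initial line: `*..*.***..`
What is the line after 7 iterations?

iteration 1: *****..***
iteration 2: ....***...
iteration 3: ...*..**..
iteration 4: ..****.**.
iteration 5: .*...**.**
iteration 6: ***.*.**.*
iteration 7: ..****.**.

..****.**.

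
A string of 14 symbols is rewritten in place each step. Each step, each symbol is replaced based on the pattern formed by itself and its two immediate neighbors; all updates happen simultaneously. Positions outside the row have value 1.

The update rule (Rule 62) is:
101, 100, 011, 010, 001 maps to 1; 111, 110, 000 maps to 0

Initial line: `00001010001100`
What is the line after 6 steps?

00010001101101

10011111011011
01110000110110
11001001101101
00111111011011
11100000110110
00010001101101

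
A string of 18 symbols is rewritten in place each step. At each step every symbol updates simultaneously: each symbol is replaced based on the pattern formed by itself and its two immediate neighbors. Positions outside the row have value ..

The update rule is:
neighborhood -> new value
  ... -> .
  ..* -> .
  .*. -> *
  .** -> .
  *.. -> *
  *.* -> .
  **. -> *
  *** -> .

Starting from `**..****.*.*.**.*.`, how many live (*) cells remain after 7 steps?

.**....*.*.*..*.**
..**...*.*.**.*..*
...**..*.*..*.**.*
....**.*.**.*..*.*
.....*.*..*.**.*.*
.....*.**.*..*.*.*
.....*..*.**.*.*.*
count of *: 7

7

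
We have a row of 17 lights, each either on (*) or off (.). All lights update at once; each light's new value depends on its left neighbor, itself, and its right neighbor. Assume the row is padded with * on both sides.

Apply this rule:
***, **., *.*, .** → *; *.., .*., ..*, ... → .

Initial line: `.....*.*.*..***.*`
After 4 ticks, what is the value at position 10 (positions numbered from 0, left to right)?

tick 1: ......*.*...*****
tick 2: .......*....*****
tick 3: ............*****
tick 4: ............*****
position 10 holds .

.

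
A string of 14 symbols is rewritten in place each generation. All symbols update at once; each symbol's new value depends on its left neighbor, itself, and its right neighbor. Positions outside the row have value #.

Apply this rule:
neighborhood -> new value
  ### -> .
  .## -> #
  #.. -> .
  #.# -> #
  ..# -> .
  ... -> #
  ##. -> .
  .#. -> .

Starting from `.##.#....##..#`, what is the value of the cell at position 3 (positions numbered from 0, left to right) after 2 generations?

.

##.#..##.#...#
..#...#.#..#.#
position 3 holds .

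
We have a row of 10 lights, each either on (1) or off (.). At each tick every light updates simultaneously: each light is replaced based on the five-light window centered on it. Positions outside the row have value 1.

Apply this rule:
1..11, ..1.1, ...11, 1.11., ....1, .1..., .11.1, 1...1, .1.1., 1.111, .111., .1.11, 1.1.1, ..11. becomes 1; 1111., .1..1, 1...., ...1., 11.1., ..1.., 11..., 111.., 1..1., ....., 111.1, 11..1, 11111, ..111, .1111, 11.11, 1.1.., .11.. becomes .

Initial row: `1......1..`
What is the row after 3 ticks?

tick 1: .....1...1
tick 2: ...1..111.
tick 3: .1...1.1..

.1...1.1..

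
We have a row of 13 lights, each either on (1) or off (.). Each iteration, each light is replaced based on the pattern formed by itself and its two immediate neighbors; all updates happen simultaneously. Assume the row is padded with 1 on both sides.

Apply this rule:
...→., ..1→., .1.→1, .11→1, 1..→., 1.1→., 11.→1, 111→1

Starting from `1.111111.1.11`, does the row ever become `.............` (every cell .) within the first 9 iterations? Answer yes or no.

no

1.111111.1.11  (fixed point — unchanged through iteration 9)
iteration 9 is 1.111111.1.11, still not uniform .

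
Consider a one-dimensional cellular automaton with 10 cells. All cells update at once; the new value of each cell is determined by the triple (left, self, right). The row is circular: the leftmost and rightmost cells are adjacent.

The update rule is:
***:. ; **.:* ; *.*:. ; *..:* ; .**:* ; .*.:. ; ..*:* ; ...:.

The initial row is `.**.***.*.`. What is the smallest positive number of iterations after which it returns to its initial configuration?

6

iteration 1: ***.*.*..*
iteration 2: ..*....***
iteration 3: **.*..**.*
iteration 4: .*..****.*
iteration 5: ..***..*..
iteration 6: .**.***.*.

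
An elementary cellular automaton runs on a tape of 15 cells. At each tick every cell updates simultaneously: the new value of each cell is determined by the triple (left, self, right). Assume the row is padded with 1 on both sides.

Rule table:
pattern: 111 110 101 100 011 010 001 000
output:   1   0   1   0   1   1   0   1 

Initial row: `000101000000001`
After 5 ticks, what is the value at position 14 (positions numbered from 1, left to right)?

010111011111101
111110111111011
111101111110111
111011111101111
110111111011111
position 14 holds 1

1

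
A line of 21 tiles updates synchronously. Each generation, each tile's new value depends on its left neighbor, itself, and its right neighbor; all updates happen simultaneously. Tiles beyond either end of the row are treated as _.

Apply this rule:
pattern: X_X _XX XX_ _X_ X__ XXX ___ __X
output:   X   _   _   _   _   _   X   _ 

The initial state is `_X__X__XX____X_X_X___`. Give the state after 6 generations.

generation 1: __________XX__X_X__XX
generation 2: XXXXXXXXX______X_____
generation 3: __________XXXX___XXXX
generation 4: XXXXXXXXX______X_____  (repeats generation 2; period 2)
generation 6: XXXXXXXXX______X_____

XXXXXXXXX______X_____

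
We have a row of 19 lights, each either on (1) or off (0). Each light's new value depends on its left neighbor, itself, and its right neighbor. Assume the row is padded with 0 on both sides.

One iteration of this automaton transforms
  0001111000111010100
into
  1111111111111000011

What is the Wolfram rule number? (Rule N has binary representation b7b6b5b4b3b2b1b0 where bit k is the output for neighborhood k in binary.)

219

position 4: 111 → 1  (bit 7 = 1)
position 6: 110 → 1  (bit 6 = 1)
position 13: 101 → 0  (bit 5 = 0)
position 7: 100 → 1  (bit 4 = 1)
position 3: 011 → 1  (bit 3 = 1)
position 14: 010 → 0  (bit 2 = 0)
position 2: 001 → 1  (bit 1 = 1)
position 0: 000 → 1  (bit 0 = 1)
bits b7..b0 = 11011011 = 219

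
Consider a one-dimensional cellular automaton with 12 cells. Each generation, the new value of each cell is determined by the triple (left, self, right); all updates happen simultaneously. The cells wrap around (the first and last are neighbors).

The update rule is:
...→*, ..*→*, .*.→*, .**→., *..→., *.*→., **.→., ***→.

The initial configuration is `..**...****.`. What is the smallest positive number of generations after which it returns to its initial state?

generation 1: **...**.....
generation 2: ...**...****
generation 3: .**...**....
generation 4: *...**...***
generation 5: ..**...**...
generation 6: **...**...**
generation 7: ...**...**..
generation 8: ***...**...*
generation 9: ....**...**.
generation 10: ****...**...
generation 11: .....**...**
generation 12: .****...**..
generation 13: *.....**...*
generation 14: ..****...**.
generation 15: **.....**...
generation 16: ...****...**
generation 17: .**.....**..
generation 18: *...****...*
generation 19: ..**.....**.
generation 20: **...****...
generation 21: ...**.....**
generation 22: .**...****..
generation 23: *...**.....*
generation 24: ..**...****.

24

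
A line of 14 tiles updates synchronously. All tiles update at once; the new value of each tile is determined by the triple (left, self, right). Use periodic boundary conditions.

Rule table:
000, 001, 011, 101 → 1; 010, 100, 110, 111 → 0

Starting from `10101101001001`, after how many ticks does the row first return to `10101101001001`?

14

01011010010011
10110100100110
01101001001101
11010010011010
10100100110101
01001001101011
10010011010110
00100110101101
01001101011010
10011010110100
00110101101001
01101011010010
11010110100100
10101101001001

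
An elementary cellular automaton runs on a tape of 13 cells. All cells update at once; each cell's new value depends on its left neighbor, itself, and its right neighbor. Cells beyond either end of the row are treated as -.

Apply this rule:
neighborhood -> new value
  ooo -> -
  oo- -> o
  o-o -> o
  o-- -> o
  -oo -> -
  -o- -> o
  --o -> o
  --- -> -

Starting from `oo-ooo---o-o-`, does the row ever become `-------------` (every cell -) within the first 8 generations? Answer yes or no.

no

-oo--oo-ooooo
o-ooo-oo----o
oo--oo-oo--oo
-ooo-oo-ooo-o
o--oo-oo--ooo
ooo-oo-ooo--o
--oo-oo--oooo
-o-oo-ooo---o
generation 8 is -o-oo-ooo---o, still not uniform -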